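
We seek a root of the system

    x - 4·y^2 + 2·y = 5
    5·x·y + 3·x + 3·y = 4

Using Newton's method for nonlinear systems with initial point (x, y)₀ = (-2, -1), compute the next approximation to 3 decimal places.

At (-2, -1): F = (-13.000, -3.000).
Jacobian J = [[1, -8·y + 2], [5·y + 3, 5·x + 3]].
At the point, J = [[1.000, 10.000], [-2.000, -7.000]] (det J = 13.000).
Solving J·Δ = −F gives Δ = (-9.308, 2.231).
Then the next iterate is (x, y)₁ = (-11.308, 1.231).

(-11.308, 1.231)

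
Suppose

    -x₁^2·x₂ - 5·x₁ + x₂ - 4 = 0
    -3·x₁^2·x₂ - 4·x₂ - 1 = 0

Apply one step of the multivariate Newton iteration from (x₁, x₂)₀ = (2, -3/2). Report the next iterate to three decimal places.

(-3.816, -6.605)

At (2, -3/2): F = (-9.500, 23.000).
Jacobian J = [[-2·x₁·x₂ - 5, -x₁^2 + 1], [-6·x₁·x₂, -3·x₁^2 - 4]].
At the point, J = [[1.000, -3.000], [18.000, -16.000]] (det J = 38.000).
Solving J·Δ = −F gives Δ = (-5.816, -5.105).
Then the next iterate is (x₁, x₂)₁ = (-3.816, -6.605).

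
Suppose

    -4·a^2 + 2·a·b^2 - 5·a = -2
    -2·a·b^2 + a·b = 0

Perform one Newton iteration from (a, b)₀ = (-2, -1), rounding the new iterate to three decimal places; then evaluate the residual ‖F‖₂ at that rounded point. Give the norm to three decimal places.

2.489

At (-2, -1): F = (-8.000, 6.000).
Jacobian J = [[-8·a + 2·b^2 - 5, 4·a·b], [-2·b^2 + b, -4·a·b + a]].
At the point, J = [[13.000, 8.000], [-3.000, -10.000]] (det J = -106.000).
Solving J·Δ = −F gives Δ = (0.302, 0.509).
Then the next iterate is (a, b)₁ = (-1.698, -0.491).
Re-evaluating at (-1.698, -0.491): F = (-1.86153, 1.65243), so ‖F‖₂ = 2.489.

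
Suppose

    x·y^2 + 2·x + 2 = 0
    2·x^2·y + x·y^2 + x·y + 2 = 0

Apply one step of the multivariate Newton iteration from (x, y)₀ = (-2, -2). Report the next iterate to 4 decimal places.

(-1.9333, -0.8000)

At (-2, -2): F = (-10.0000, -18.0000).
Jacobian J = [[y^2 + 2, 2·x·y], [4·x·y + y^2 + y, 2·x^2 + 2·x·y + x]].
At the point, J = [[6.0000, 8.0000], [18.0000, 14.0000]] (det J = -60.0000).
Solving J·Δ = −F gives Δ = (0.0667, 1.2000).
Then the next iterate is (x, y)₁ = (-1.9333, -0.8000).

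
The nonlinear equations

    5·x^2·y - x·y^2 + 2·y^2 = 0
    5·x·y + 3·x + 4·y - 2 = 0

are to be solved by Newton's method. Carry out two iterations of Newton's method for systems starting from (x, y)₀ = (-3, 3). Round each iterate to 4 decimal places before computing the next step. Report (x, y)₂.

At (-3, 3): F = (180.0000, -44.0000).
Jacobian J = [[10·x·y - y^2, 5·x^2 - 2·x·y + 4·y], [5·y + 3, 5·x + 4]].
At the point, J = [[-99.0000, 75.0000], [18.0000, -11.0000]] (det J = -261.0000).
Solving J·Δ = −F gives Δ = (5.0575, 4.2759).
Then the next iterate is (x, y)₁ = (2.0575, 7.2759).
Round to (2.0575, 7.2759) and repeat: F = (150.961588, 108.126921), J = [[96.762922, 20.329803], [39.3795, 14.2875]].
Δ = (0.0710, -7.7637), so (x, y)₂ = (2.1285, -0.4878).

(2.1285, -0.4878)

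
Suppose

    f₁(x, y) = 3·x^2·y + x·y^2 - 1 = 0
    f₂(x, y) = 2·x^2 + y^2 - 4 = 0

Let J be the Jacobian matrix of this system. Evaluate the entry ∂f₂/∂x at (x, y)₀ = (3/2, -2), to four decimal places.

6.0000

∂f₂/∂x = 4·x.
At (3/2, -2) this is 6.0000.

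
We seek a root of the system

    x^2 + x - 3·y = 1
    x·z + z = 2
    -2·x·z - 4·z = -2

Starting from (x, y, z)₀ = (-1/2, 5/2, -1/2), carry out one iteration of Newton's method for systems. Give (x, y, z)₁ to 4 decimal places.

At (-1/2, 5/2, -1/2): F = (-8.7500, -2.2500, 3.5000).
Jacobian J = [[2·x + 1, -3, 0], [z, 0, x + 1], [-2·z, 0, -2·x - 4]].
At the point, J = [[0.0000, -3.0000, 0.0000], [-0.5000, 0.0000, 0.5000], [1.0000, 0.0000, -3.0000]] (det J = 3.0000).
Solving J·Δ = −F gives Δ = (-5.0000, -2.9167, -0.5000).
Then the next iterate is (x, y, z)₁ = (-5.5000, -0.4167, -1.0000).

(-5.5000, -0.4167, -1.0000)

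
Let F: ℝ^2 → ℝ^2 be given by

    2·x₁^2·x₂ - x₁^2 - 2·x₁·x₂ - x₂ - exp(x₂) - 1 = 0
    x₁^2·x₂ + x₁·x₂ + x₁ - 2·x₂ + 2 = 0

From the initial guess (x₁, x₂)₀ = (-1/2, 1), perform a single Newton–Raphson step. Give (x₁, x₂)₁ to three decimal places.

At (-1/2, 1): F = (-3.46828, -0.750).
Jacobian J = [[4·x₁·x₂ - 2·x₁ - 2·x₂, 2·x₁^2 - 2·x₁ - exp(x₂) - 1], [2·x₁·x₂ + x₂ + 1, x₁^2 + x₁ - 2]].
At the point, J = [[-3.000, -2.21828], [1.000, -2.250]] (det J = 8.96828).
Solving J·Δ = −F gives Δ = (-0.685, -0.638).
Then the next iterate is (x₁, x₂)₁ = (-1.185, 0.362).

(-1.185, 0.362)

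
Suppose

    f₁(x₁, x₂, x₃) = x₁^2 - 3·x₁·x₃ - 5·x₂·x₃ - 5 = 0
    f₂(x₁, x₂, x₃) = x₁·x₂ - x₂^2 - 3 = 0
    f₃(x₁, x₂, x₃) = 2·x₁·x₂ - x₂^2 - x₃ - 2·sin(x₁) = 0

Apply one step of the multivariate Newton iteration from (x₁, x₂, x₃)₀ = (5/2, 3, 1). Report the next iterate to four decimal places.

(1.6605, 0.9948, 0.4265)

At (5/2, 3, 1): F = (-21.2500, -4.5000, 3.803056).
Jacobian J = [[2·x₁ - 3·x₃, -5·x₃, -3·x₁ - 5·x₂], [x₂, x₁ - 2·x₂, 0], [2·x₂ - 2·cos(x₁), 2·x₁ - 2·x₂, -1]].
At the point, J = [[2.0000, -5.0000, -22.5000], [3.0000, -3.5000, 0.0000], [7.602287, -1.0000, -1.0000]] (det J = -539.180119).
Solving J·Δ = −F gives Δ = (-0.8395, -2.0052, -0.5735).
Then the next iterate is (x₁, x₂, x₃)₁ = (1.6605, 0.9948, 0.4265).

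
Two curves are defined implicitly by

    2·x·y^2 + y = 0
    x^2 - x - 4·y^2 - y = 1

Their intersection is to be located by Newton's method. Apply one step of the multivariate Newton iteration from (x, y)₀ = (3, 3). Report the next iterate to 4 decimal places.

At (3, 3): F = (57.0000, -34.0000).
Jacobian J = [[2·y^2, 4·x·y + 1], [2·x - 1, -8·y - 1]].
At the point, J = [[18.0000, 37.0000], [5.0000, -25.0000]] (det J = -635.0000).
Solving J·Δ = −F gives Δ = (-0.2630, -1.4126).
Then the next iterate is (x, y)₁ = (2.7370, 1.5874).

(2.7370, 1.5874)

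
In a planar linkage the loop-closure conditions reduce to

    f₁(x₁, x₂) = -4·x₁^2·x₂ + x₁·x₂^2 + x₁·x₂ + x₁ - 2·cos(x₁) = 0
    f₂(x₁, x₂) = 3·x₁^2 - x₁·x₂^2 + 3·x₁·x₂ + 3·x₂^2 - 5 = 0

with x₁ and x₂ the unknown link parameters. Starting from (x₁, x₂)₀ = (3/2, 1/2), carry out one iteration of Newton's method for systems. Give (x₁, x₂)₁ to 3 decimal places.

(1.205, 0.275)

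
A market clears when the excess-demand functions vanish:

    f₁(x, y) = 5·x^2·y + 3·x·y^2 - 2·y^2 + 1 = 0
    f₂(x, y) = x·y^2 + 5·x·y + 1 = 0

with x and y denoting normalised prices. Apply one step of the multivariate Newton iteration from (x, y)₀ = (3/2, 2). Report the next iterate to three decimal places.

(1.557, 0.312)

At (3/2, 2): F = (33.500, 22.000).
Jacobian J = [[10·x·y + 3·y^2, 5·x^2 + 6·x·y - 4·y], [y^2 + 5·y, 2·x·y + 5·x]].
At the point, J = [[42.000, 21.250], [14.000, 13.500]] (det J = 269.500).
Solving J·Δ = −F gives Δ = (0.057, -1.688).
Then the next iterate is (x, y)₁ = (1.557, 0.312).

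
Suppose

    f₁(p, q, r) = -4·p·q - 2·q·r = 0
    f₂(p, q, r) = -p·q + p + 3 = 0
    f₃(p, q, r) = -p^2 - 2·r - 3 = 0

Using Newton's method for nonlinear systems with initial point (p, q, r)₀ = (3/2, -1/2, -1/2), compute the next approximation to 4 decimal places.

At (3/2, -1/2, -1/2): F = (2.5000, 5.2500, -4.2500).
Jacobian J = [[-4·q, -4·p - 2·r, -2·q], [-q + 1, -p, 0], [-2·p, 0, -2]].
At the point, J = [[2.0000, -5.0000, 1.0000], [1.5000, -1.5000, 0.0000], [-3.0000, 0.0000, -2.0000]] (det J = -13.5000).
Solving J·Δ = −F gives Δ = (-3.8056, -0.3056, 3.5833).
Then the next iterate is (p, q, r)₁ = (-2.3056, -0.8056, 3.0833).

(-2.3056, -0.8056, 3.0833)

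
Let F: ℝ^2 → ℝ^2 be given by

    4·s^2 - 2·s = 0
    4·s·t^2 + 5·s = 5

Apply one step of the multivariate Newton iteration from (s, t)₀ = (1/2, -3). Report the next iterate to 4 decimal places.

(0.5000, -1.7083)

At (1/2, -3): F = (0.0000, 15.5000).
Jacobian J = [[8·s - 2, 0], [4·t^2 + 5, 8·s·t]].
At the point, J = [[2.0000, 0.0000], [41.0000, -12.0000]] (det J = -24.0000).
Solving J·Δ = −F gives Δ = (0.0000, 1.2917).
Then the next iterate is (s, t)₁ = (0.5000, -1.7083).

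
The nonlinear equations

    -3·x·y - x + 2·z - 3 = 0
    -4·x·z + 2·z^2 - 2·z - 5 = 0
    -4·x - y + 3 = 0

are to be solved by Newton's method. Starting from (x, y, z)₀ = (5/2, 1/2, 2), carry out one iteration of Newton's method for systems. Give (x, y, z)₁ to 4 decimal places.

At (5/2, 1/2, 2): F = (-5.2500, -21.0000, -7.5000).
Jacobian J = [[-3·y - 1, -3·x, 2], [-4·z, 0, -4·x + 4·z - 2], [-4, -1, 0]].
At the point, J = [[-2.5000, -7.5000, 2.0000], [-8.0000, 0.0000, -4.0000], [-4.0000, -1.0000, 0.0000]] (det J = -94.0000).
Solving J·Δ = −F gives Δ = (-1.7234, -0.6064, -1.8032).
Then the next iterate is (x, y, z)₁ = (0.7766, -0.1064, 0.1968).

(0.7766, -0.1064, 0.1968)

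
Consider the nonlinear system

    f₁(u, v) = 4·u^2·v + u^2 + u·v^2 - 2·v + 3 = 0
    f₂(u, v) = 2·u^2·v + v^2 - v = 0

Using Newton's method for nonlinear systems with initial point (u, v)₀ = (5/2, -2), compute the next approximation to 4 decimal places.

(0.8136, -3.9636)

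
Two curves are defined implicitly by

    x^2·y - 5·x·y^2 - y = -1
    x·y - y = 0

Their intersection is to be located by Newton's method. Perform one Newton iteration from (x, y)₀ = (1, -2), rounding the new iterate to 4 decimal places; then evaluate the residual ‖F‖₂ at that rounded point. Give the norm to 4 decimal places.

4.5125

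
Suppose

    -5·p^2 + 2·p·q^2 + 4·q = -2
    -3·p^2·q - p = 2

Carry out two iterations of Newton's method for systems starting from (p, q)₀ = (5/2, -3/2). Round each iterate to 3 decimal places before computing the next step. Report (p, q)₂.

At (5/2, -3/2): F = (-24.000, 23.625).
Jacobian J = [[-10·p + 2·q^2, 4·p·q + 4], [-6·p·q - 1, -3·p^2]].
At the point, J = [[-20.500, -11.000], [21.500, -18.750]] (det J = 620.875).
Solving J·Δ = −F gives Δ = (-1.143, -0.051).
Then the next iterate is (p, q)₁ = (1.357, -1.551).
Round to (1.357, -1.551) and repeat: F = (-6.88244, 5.21126), J = [[-8.75880, -4.41883], [11.62824, -5.52435]].
Δ = (-0.612, -0.345), so (p, q)₂ = (0.745, -1.896).

(0.745, -1.896)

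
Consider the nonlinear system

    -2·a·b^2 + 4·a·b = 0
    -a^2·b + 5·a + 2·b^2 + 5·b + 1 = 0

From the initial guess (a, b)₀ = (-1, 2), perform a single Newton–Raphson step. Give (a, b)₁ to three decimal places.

(-2.333, 2.000)

At (-1, 2): F = (0.000, 12.000).
Jacobian J = [[-2·b^2 + 4·b, -4·a·b + 4·a], [-2·a·b + 5, -a^2 + 4·b + 5]].
At the point, J = [[0.000, 4.000], [9.000, 12.000]] (det J = -36.000).
Solving J·Δ = −F gives Δ = (-1.333, 0.000).
Then the next iterate is (a, b)₁ = (-2.333, 2.000).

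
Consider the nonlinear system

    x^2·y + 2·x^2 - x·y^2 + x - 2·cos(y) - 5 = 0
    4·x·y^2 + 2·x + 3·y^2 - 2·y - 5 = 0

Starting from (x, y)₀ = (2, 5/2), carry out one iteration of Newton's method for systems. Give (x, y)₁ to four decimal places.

(1.3559, 1.6442)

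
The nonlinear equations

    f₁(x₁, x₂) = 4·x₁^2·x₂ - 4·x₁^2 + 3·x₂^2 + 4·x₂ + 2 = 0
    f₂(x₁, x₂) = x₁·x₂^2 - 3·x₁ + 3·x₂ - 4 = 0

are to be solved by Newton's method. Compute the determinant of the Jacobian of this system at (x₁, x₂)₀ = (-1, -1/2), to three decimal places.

J = [[8·x₁·x₂ - 8·x₁, 4·x₁^2 + 6·x₂ + 4], [x₂^2 - 3, 2·x₁·x₂ + 3]].
At the point, J = [[12.000, 5.000], [-2.750, 4.000]].
det J = 61.750.

61.750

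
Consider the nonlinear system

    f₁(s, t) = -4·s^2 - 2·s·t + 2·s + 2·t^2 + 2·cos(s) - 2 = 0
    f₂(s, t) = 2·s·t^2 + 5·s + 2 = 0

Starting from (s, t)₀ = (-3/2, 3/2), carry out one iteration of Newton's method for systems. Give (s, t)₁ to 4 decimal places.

(-0.7395, 0.9417)

At (-3/2, 3/2): F = (-4.858526, -12.2500).
Jacobian J = [[-8·s - 2·t - 2·sin(s) + 2, -2·s + 4·t], [2·t^2 + 5, 4·s·t]].
At the point, J = [[12.994990, 9.0000], [9.5000, -9.0000]] (det J = -202.454910).
Solving J·Δ = −F gives Δ = (0.7605, -0.5583).
Then the next iterate is (s, t)₁ = (-0.7395, 0.9417).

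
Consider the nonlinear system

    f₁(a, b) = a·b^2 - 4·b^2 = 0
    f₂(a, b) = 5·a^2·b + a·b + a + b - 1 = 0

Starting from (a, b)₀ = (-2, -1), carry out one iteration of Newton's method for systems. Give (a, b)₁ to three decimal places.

(-1.321, -0.557)

At (-2, -1): F = (-6.000, -22.000).
Jacobian J = [[b^2, 2·a·b - 8·b], [10·a·b + b + 1, 5·a^2 + a + 1]].
At the point, J = [[1.000, 12.000], [20.000, 19.000]] (det J = -221.000).
Solving J·Δ = −F gives Δ = (0.679, 0.443).
Then the next iterate is (a, b)₁ = (-1.321, -0.557).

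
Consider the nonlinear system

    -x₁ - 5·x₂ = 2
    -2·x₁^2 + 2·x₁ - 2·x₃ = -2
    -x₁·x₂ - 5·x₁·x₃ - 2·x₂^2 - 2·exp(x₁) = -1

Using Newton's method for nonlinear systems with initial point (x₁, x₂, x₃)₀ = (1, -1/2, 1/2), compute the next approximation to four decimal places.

At (1, -1/2, 1/2): F = (-0.5000, 1.0000, -6.936564).
Jacobian J = [[-1, -5, 0], [-4·x₁ + 2, 0, -2], [-x₂ - 5·x₃ - 2·exp(x₁), -x₁ - 4·x₂, -5·x₁]].
At the point, J = [[-1.0000, -5.0000, 0.0000], [-2.0000, 0.0000, -2.0000], [-7.436564, 1.0000, -5.0000]] (det J = -26.365637).
Solving J·Δ = −F gives Δ = (-3.6170, 0.6234, 4.1170).
Then the next iterate is (x₁, x₂, x₃)₁ = (-2.6170, 0.1234, 4.6170).

(-2.6170, 0.1234, 4.6170)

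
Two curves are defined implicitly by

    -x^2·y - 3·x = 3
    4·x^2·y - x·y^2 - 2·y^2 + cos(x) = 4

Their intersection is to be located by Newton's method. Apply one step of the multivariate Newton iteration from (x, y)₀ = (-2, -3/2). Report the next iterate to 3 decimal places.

(-1.432, -0.529)

At (-2, -3/2): F = (9.000, -28.41615).
Jacobian J = [[-2·x·y - 3, -x^2], [8·x·y - y^2 - sin(x), 4·x^2 - 2·x·y - 4·y]].
At the point, J = [[-9.000, -4.000], [22.65930, 16.000]] (det J = -53.36281).
Solving J·Δ = −F gives Δ = (0.568, 0.971).
Then the next iterate is (x, y)₁ = (-1.432, -0.529).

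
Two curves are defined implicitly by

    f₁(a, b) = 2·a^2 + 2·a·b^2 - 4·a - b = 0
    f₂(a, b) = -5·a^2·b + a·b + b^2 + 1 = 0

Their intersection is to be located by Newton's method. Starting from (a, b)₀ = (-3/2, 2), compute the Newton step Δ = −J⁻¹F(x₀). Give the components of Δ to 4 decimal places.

At (-3/2, 2): F = (-3.5000, -20.5000).
Jacobian J = [[4·a + 2·b^2 - 4, 4·a·b - 1], [-10·a·b + b, -5·a^2 + a + 2·b]].
At the point, J = [[-2.0000, -13.0000], [32.0000, -8.7500]] (det J = 433.5000).
Solving J·Δ = −F gives Δ = (0.5441, -0.3529).

(0.5441, -0.3529)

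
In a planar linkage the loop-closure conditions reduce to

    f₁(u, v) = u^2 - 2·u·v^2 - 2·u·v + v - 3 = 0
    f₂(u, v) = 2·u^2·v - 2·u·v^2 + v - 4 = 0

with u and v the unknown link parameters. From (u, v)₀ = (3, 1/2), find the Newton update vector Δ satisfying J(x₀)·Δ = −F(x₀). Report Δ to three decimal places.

At (3, 1/2): F = (2.000, 4.000).
Jacobian J = [[2·u - 2·v^2 - 2·v, -4·u·v - 2·u + 1], [4·u·v - 2·v^2, 2·u^2 - 4·u·v + 1]].
At the point, J = [[4.500, -11.000], [5.500, 13.000]] (det J = 119.000).
Solving J·Δ = −F gives Δ = (-0.588, -0.059).

(-0.588, -0.059)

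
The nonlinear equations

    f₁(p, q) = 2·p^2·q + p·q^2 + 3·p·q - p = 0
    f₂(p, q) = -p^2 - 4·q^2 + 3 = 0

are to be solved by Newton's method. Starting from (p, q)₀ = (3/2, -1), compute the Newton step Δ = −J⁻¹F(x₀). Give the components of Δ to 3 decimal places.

At (3/2, -1): F = (-9.000, -3.250).
Jacobian J = [[4·p·q + q^2 + 3·q - 1, 2·p^2 + 2·p·q + 3·p], [-2·p, -8·q]].
At the point, J = [[-9.000, 6.000], [-3.000, 8.000]] (det J = -54.000).
Solving J·Δ = −F gives Δ = (-0.972, 0.042).

(-0.972, 0.042)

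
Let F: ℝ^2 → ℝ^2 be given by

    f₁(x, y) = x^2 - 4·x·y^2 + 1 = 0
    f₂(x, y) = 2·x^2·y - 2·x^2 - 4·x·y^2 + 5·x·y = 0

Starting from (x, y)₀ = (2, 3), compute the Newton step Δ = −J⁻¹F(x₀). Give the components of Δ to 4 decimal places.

(-1.0583, -0.6903)

At (2, 3): F = (-67.0000, -26.0000).
Jacobian J = [[2·x - 4·y^2, -8·x·y], [4·x·y - 4·x - 4·y^2 + 5·y, 2·x^2 - 8·x·y + 5·x]].
At the point, J = [[-32.0000, -48.0000], [-5.0000, -30.0000]] (det J = 720.0000).
Solving J·Δ = −F gives Δ = (-1.0583, -0.6903).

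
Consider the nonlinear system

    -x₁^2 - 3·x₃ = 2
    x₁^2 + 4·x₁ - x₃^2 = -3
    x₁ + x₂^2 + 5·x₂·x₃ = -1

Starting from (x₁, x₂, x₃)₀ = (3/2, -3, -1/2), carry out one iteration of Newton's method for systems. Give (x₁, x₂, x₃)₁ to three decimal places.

(-0.181, -2.310, 0.264)

At (3/2, -3, -1/2): F = (-2.750, 11.000, 19.000).
Jacobian J = [[-2·x₁, 0, -3], [2·x₁ + 4, 0, -2·x₃], [1, 2·x₂ + 5·x₃, 5·x₂]].
At the point, J = [[-3.000, 0.000, -3.000], [7.000, 0.000, 1.000], [1.000, -8.500, -15.000]] (det J = 153.000).
Solving J·Δ = −F gives Δ = (-1.681, 0.690, 0.764).
Then the next iterate is (x₁, x₂, x₃)₁ = (-0.181, -2.310, 0.264).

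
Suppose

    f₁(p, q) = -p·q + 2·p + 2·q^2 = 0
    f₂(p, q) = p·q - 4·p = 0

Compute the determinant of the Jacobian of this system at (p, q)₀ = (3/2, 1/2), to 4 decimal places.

J = [[-q + 2, -p + 4·q], [q - 4, p]].
At the point, J = [[1.5000, 0.5000], [-3.5000, 1.5000]].
det J = 4.0000.

4.0000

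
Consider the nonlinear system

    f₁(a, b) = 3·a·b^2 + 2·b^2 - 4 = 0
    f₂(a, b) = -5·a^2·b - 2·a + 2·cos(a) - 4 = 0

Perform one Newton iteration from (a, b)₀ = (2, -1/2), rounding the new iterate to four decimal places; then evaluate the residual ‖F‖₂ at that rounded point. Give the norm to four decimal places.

2.3055

At (2, -1/2): F = (-2.0000, 1.167706).
Jacobian J = [[3·b^2, 6·a·b + 4·b], [-10·a·b - 2·sin(a) - 2, -5·a^2]].
At the point, J = [[0.7500, -8.0000], [6.181405, -20.0000]] (det J = 34.451241).
Solving J·Δ = −F gives Δ = (-1.4322, -0.3843).
Then the next iterate is (a, b)₁ = (0.5678, -0.8843).
Re-evaluating at (0.5678, -0.8843): F = (-1.103991, -2.023950), so ‖F‖₂ = 2.3055.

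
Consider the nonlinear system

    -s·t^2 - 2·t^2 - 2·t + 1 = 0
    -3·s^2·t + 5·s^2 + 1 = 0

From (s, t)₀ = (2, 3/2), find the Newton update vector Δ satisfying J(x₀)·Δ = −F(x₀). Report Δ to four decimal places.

At (2, 3/2): F = (-11.0000, 3.0000).
Jacobian J = [[-t^2, -2·s·t - 4·t - 2], [-6·s·t + 10·s, -3·s^2]].
At the point, J = [[-2.2500, -14.0000], [2.0000, -12.0000]] (det J = 55.0000).
Solving J·Δ = −F gives Δ = (-3.1636, -0.2773).

(-3.1636, -0.2773)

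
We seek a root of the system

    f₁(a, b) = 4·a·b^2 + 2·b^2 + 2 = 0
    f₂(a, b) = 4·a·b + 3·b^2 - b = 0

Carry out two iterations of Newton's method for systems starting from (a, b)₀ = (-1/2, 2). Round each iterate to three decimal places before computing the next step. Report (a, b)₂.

At (-1/2, 2): F = (2.000, 6.000).
Jacobian J = [[4·b^2, 8·a·b + 4·b], [4·b, 4·a + 6·b - 1]].
At the point, J = [[16.000, 0.000], [8.000, 9.000]] (det J = 144.000).
Solving J·Δ = −F gives Δ = (-0.125, -0.556).
Then the next iterate is (a, b)₁ = (-0.625, 1.444).
Round to (-0.625, 1.444) and repeat: F = (0.95743, 1.20141), J = [[8.34054, -1.444], [5.776, 5.164]].
Δ = (-0.130, -0.087), so (a, b)₂ = (-0.755, 1.357).

(-0.755, 1.357)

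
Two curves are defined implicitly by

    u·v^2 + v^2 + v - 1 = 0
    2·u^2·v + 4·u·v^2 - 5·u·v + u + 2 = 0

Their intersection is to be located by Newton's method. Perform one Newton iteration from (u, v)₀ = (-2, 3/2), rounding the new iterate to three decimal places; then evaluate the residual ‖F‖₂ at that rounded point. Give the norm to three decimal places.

At (-2, 3/2): F = (-1.750, 9.000).
Jacobian J = [[v^2, 2·u·v + 2·v + 1], [4·u·v + 4·v^2 - 5·v + 1, 2·u^2 + 8·u·v - 5·u]].
At the point, J = [[2.250, -2.000], [-9.500, -6.000]] (det J = -32.500).
Solving J·Δ = −F gives Δ = (0.877, 0.112).
Then the next iterate is (u, v)₁ = (-1.123, 1.612).
Re-evaluating at (-1.123, 1.612): F = (0.29238, 2.32160), so ‖F‖₂ = 2.340.

2.340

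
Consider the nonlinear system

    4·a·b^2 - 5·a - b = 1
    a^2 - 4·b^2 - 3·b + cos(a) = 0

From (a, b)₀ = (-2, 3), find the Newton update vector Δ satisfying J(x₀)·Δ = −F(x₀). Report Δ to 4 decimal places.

At (-2, 3): F = (-66.0000, -41.416147).
Jacobian J = [[4·b^2 - 5, 8·a·b - 1], [2·a - sin(a), -8·b - 3]].
At the point, J = [[31.0000, -49.0000], [-3.090703, -27.0000]] (det J = -988.444426).
Solving J·Δ = −F gives Δ = (-0.2503, -1.5053).

(-0.2503, -1.5053)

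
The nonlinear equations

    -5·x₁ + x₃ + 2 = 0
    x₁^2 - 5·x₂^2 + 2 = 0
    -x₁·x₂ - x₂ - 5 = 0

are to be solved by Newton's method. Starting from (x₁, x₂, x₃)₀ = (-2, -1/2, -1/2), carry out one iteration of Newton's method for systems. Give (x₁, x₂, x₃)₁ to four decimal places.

At (-2, -1/2, -1/2): F = (11.5000, 4.7500, -5.5000).
Jacobian J = [[-5, 0, 1], [2·x₁, -10·x₂, 0], [-x₂, -x₁ - 1, 0]].
At the point, J = [[-5.0000, 0.0000, 1.0000], [-4.0000, 5.0000, 0.0000], [0.5000, 1.0000, 0.0000]] (det J = -6.5000).
Solving J·Δ = −F gives Δ = (4.9615, 3.0192, 13.3077).
Then the next iterate is (x₁, x₂, x₃)₁ = (2.9615, 2.5192, 12.8077).

(2.9615, 2.5192, 12.8077)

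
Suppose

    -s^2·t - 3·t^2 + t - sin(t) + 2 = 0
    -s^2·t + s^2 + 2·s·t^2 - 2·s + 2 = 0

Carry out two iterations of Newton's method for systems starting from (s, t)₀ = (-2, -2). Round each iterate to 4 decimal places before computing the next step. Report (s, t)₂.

At (-2, -2): F = (-3.090703, 2.0000).
Jacobian J = [[-2·s·t, -s^2 - 6·t - cos(t) + 1], [-2·s·t + 2·s + 2·t^2 - 2, -s^2 + 4·s·t]].
At the point, J = [[-8.0000, 9.416147], [-6.0000, 12.0000]] (det J = -39.503119).
Solving J·Δ = −F gives Δ = (-1.4156, -0.8745).
Then the next iterate is (s, t)₁ = (-3.4156, -2.8745).
Round to (-3.4156, -2.8745) and repeat: F = (8.136024, -2.412130), J = [[-19.636284, 7.545219], [-11.941984, 27.606245]].
Δ = (0.5372, 0.3198), so (s, t)₂ = (-2.8784, -2.5547).

(-2.8784, -2.5547)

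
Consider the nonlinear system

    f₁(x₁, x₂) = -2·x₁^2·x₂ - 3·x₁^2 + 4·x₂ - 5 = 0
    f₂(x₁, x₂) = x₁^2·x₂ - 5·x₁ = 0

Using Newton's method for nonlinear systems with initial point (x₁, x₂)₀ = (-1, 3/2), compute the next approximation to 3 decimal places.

At (-1, 3/2): F = (-5.000, 6.500).
Jacobian J = [[-4·x₁·x₂ - 6·x₁, -2·x₁^2 + 4], [2·x₁·x₂ - 5, x₁^2]].
At the point, J = [[12.000, 2.000], [-8.000, 1.000]] (det J = 28.000).
Solving J·Δ = −F gives Δ = (0.643, -1.357).
Then the next iterate is (x₁, x₂)₁ = (-0.357, 0.143).

(-0.357, 0.143)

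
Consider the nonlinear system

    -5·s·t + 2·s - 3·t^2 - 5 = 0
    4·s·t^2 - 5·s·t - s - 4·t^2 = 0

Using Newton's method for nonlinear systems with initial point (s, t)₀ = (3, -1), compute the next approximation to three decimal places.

At (3, -1): F = (13.000, 20.000).
Jacobian J = [[-5·t + 2, -5·s - 6·t], [4·t^2 - 5·t - 1, 8·s·t - 5·s - 8·t]].
At the point, J = [[7.000, -9.000], [8.000, -31.000]] (det J = -145.000).
Solving J·Δ = −F gives Δ = (-1.538, 0.248).
Then the next iterate is (s, t)₁ = (1.462, -0.752).

(1.462, -0.752)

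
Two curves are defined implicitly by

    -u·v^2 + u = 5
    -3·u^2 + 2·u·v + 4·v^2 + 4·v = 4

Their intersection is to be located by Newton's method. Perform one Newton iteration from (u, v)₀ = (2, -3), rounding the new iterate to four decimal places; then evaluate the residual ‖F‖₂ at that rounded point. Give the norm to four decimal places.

7.8726

At (2, -3): F = (-21.0000, -4.0000).
Jacobian J = [[-v^2 + 1, -2·u·v], [-6·u + 2·v, 2·u + 8·v + 4]].
At the point, J = [[-8.0000, 12.0000], [-18.0000, -16.0000]] (det J = 344.0000).
Solving J·Δ = −F gives Δ = (-1.1163, 1.0058).
Then the next iterate is (u, v)₁ = (0.8837, -1.9942).
Re-evaluating at (0.8837, -1.9942): F = (-7.630628, -1.936792), so ‖F‖₂ = 7.8726.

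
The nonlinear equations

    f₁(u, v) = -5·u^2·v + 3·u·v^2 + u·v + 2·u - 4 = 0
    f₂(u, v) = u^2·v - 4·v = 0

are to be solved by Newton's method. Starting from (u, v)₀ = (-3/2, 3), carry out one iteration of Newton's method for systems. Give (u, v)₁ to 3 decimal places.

At (-3/2, 3): F = (-85.750, -5.250).
Jacobian J = [[-10·u·v + 3·v^2 + v + 2, -5·u^2 + 6·u·v + u], [2·u·v, u^2 - 4]].
At the point, J = [[77.000, -39.750], [-9.000, -1.750]] (det J = -492.500).
Solving J·Δ = −F gives Δ = (-0.119, -2.388).
Then the next iterate is (u, v)₁ = (-1.619, 0.612).

(-1.619, 0.612)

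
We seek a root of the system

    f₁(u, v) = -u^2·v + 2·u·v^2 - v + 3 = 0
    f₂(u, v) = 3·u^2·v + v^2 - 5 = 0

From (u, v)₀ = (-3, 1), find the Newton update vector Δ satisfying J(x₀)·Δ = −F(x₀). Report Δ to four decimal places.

(0.7866, -0.3049)

At (-3, 1): F = (-13.0000, 23.0000).
Jacobian J = [[-2·u·v + 2·v^2, -u^2 + 4·u·v - 1], [6·u·v, 3·u^2 + 2·v]].
At the point, J = [[8.0000, -22.0000], [-18.0000, 29.0000]] (det J = -164.0000).
Solving J·Δ = −F gives Δ = (0.7866, -0.3049).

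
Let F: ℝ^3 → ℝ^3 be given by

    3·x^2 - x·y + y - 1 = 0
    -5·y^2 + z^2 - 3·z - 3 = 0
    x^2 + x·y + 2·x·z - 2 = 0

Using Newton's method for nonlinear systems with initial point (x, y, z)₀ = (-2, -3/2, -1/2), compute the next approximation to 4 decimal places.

At (-2, -3/2, -1/2): F = (6.5000, -12.5000, 7.0000).
Jacobian J = [[6·x - y, -x + 1, 0], [0, -10·y, 2·z - 3], [2·x + y + 2·z, x, 2·x]].
At the point, J = [[-10.5000, 3.0000, 0.0000], [0.0000, 15.0000, -4.0000], [-6.5000, -2.0000, -4.0000]] (det J = 792.0000).
Solving J·Δ = −F gives Δ = (0.8535, 0.8207, -0.0473).
Then the next iterate is (x, y, z)₁ = (-1.1465, -0.6793, -0.5473).

(-1.1465, -0.6793, -0.5473)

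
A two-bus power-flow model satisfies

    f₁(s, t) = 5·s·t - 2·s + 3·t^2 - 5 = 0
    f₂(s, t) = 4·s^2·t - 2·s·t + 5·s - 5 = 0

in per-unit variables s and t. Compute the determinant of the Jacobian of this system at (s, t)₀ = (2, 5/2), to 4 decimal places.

-874.0000

J = [[5·t - 2, 5·s + 6·t], [8·s·t - 2·t + 5, 4·s^2 - 2·s]].
At the point, J = [[10.5000, 25.0000], [40.0000, 12.0000]].
det J = -874.0000.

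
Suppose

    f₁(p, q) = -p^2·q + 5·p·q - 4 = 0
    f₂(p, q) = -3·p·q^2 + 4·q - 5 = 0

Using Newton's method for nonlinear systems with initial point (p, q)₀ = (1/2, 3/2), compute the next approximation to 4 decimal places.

At (1/2, 3/2): F = (-0.6250, -2.3750).
Jacobian J = [[-2·p·q + 5·q, -p^2 + 5·p], [-3·q^2, -6·p·q + 4]].
At the point, J = [[6.0000, 2.2500], [-6.7500, -0.5000]] (det J = 12.1875).
Solving J·Δ = −F gives Δ = (-0.4641, 1.5154).
Then the next iterate is (p, q)₁ = (0.0359, 3.0154).

(0.0359, 3.0154)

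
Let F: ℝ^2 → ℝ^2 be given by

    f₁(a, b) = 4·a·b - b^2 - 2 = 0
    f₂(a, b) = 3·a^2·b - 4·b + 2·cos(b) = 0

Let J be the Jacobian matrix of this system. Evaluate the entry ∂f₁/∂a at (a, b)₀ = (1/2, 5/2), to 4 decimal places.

10.0000

∂f₁/∂a = 4·b.
At (1/2, 5/2) this is 10.0000.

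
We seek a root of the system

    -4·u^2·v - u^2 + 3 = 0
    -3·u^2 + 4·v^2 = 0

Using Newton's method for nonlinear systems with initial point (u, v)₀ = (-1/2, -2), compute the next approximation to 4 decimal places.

(0.0283, -0.9478)

At (-1/2, -2): F = (4.7500, 15.2500).
Jacobian J = [[-8·u·v - 2·u, -4·u^2], [-6·u, 8·v]].
At the point, J = [[-7.0000, -1.0000], [3.0000, -16.0000]] (det J = 115.0000).
Solving J·Δ = −F gives Δ = (0.5283, 1.0522).
Then the next iterate is (u, v)₁ = (0.0283, -0.9478).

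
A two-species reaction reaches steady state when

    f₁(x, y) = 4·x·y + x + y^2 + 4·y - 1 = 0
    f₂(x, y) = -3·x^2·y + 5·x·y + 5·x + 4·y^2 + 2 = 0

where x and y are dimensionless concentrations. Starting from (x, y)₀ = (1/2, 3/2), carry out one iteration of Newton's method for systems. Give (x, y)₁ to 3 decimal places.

At (1/2, 3/2): F = (10.750, 16.125).
Jacobian J = [[4·y + 1, 4·x + 2·y + 4], [-6·x·y + 5·y + 5, -3·x^2 + 5·x + 8·y]].
At the point, J = [[7.000, 9.000], [8.000, 13.750]] (det J = 24.250).
Solving J·Δ = −F gives Δ = (-0.111, -1.108).
Then the next iterate is (x, y)₁ = (0.389, 0.392).

(0.389, 0.392)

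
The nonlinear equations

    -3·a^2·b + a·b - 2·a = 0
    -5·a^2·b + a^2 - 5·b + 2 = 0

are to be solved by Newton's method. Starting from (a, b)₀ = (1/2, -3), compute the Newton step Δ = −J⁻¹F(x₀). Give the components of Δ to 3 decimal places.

At (1/2, -3): F = (-0.250, 21.000).
Jacobian J = [[-6·a·b + b - 2, -3·a^2 + a], [-10·a·b + 2·a, -5·a^2 - 5]].
At the point, J = [[4.000, -0.250], [16.000, -6.250]] (det J = -21.000).
Solving J·Δ = −F gives Δ = (0.324, 4.190).

(0.324, 4.190)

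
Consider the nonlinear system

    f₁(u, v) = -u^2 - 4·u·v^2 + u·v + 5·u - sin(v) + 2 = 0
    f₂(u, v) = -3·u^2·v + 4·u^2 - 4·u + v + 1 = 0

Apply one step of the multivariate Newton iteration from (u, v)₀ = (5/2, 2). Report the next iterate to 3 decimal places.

At (5/2, 2): F = (-27.65930, -19.500).
Jacobian J = [[-2·u - 4·v^2 + v + 5, -8·u·v + u - cos(v)], [-6·u·v + 8·u - 4, -3·u^2 + 1]].
At the point, J = [[-14.000, -37.08385], [-14.000, -17.750]] (det J = -270.67394).
Solving J·Δ = −F gives Δ = (-0.858, -0.422).
Then the next iterate is (u, v)₁ = (1.642, 1.578).

(1.642, 1.578)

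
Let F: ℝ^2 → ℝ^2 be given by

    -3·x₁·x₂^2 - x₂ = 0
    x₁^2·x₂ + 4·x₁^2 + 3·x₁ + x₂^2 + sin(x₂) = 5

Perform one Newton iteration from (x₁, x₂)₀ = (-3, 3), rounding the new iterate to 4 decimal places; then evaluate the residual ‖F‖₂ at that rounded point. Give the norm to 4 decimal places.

27.2996

At (-3, 3): F = (78.0000, 58.141120).
Jacobian J = [[-3·x₂^2, -6·x₁·x₂ - 1], [2·x₁·x₂ + 8·x₁ + 3, x₁^2 + 2·x₂ + cos(x₂)]].
At the point, J = [[-27.0000, 53.0000], [-39.0000, 14.010008]] (det J = 1688.729797).
Solving J·Δ = −F gives Δ = (1.1776, -0.8718).
Then the next iterate is (x₁, x₂)₁ = (-1.8224, 2.1282).
Re-evaluating at (-1.8224, 2.1282): F = (22.634035, 15.263288), so ‖F‖₂ = 27.2996.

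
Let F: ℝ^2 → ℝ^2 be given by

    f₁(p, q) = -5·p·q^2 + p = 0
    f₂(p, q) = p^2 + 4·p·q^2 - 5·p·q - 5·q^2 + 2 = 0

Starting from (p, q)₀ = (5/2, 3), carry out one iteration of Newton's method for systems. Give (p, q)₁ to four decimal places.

At (5/2, 3): F = (-110.0000, 15.7500).
Jacobian J = [[-5·q^2 + 1, -10·p·q], [2·p + 4·q^2 - 5·q, 8·p·q - 5·p - 10·q]].
At the point, J = [[-44.0000, -75.0000], [26.0000, 17.5000]] (det J = 1180.0000).
Solving J·Δ = −F gives Δ = (0.6303, -1.8364).
Then the next iterate is (p, q)₁ = (3.1303, 1.1636).

(3.1303, 1.1636)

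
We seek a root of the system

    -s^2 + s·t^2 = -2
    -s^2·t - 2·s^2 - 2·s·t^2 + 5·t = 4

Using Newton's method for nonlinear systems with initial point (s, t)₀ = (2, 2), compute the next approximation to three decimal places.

At (2, 2): F = (6.000, -26.000).
Jacobian J = [[-2·s + t^2, 2·s·t], [-2·s·t - 4·s - 2·t^2, -s^2 - 4·s·t + 5]].
At the point, J = [[0.000, 8.000], [-24.000, -15.000]] (det J = 192.000).
Solving J·Δ = −F gives Δ = (-0.615, -0.750).
Then the next iterate is (s, t)₁ = (1.385, 1.250).

(1.385, 1.250)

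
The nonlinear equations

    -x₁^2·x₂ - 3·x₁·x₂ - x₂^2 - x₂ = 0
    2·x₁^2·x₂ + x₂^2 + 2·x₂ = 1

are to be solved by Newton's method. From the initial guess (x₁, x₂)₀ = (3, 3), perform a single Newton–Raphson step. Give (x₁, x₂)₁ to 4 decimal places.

(3.0808, 0.2727)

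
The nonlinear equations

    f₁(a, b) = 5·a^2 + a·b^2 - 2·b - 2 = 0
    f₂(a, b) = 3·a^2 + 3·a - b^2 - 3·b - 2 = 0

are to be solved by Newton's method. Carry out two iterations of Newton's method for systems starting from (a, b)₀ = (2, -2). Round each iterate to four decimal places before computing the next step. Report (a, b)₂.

(0.2096, -1.6842)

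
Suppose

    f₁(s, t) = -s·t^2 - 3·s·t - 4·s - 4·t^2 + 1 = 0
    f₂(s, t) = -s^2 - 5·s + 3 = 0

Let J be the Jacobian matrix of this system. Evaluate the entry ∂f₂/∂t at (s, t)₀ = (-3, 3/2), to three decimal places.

∂f₂/∂t = 0.
At (-3, 3/2) this is 0.000.

0.000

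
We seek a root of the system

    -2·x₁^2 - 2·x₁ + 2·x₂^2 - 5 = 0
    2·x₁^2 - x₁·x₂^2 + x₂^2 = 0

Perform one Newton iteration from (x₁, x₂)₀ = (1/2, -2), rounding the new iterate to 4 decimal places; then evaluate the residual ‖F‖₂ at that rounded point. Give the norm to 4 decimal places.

7.5081

At (1/2, -2): F = (1.5000, 2.5000).
Jacobian J = [[-4·x₁ - 2, 4·x₂], [4·x₁ - x₂^2, -2·x₁·x₂ + 2·x₂]].
At the point, J = [[-4.0000, -8.0000], [-2.0000, -2.0000]] (det J = -8.0000).
Solving J·Δ = −F gives Δ = (2.1250, -0.8750).
Then the next iterate is (x₁, x₂)₁ = (2.6250, -2.8750).
Re-evaluating at (2.6250, -2.8750): F = (-7.5000, 0.349609), so ‖F‖₂ = 7.5081.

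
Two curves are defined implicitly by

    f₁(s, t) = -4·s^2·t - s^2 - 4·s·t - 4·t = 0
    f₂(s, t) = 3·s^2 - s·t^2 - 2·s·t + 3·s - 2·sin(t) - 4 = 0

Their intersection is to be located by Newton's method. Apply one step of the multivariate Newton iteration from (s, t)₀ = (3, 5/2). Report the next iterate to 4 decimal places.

(1.7164, 1.7029)

At (3, 5/2): F = (-139.0000, -2.946944).
Jacobian J = [[-8·s·t - 2·s - 4·t, -4·s^2 - 4·s - 4], [6·s - t^2 - 2·t + 3, -2·s·t - 2·s - 2·cos(t)]].
At the point, J = [[-76.0000, -52.0000], [9.7500, -19.397713]] (det J = 1981.226170).
Solving J·Δ = −F gives Δ = (-1.2836, -0.7971).
Then the next iterate is (s, t)₁ = (1.7164, 1.7029).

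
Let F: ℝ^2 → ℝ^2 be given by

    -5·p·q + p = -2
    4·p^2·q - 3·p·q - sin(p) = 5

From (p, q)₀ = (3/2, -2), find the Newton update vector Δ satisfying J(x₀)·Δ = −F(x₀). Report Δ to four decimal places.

At (3/2, -2): F = (18.5000, -14.997495).
Jacobian J = [[-5·q + 1, -5·p], [8·p·q - 3·q - cos(p), 4·p^2 - 3·p]].
At the point, J = [[11.0000, -7.5000], [-18.070737, 4.5000]] (det J = -86.030529).
Solving J·Δ = −F gives Δ = (-0.3398, 1.9683).

(-0.3398, 1.9683)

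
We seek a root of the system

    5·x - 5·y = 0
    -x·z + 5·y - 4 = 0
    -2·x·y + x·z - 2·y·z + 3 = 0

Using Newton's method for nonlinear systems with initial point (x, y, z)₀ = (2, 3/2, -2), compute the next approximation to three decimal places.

At (2, 3/2, -2): F = (2.500, 7.500, -1.000).
Jacobian J = [[5, -5, 0], [-z, 5, -x], [-2·y + z, -2·x - 2·z, x - 2·y]].
At the point, J = [[5.000, -5.000, 0.000], [2.000, 5.000, -2.000], [-5.000, 0.000, -1.000]] (det J = -85.000).
Solving J·Δ = −F gives Δ = (-0.706, -0.206, 2.529).
Then the next iterate is (x, y, z)₁ = (1.294, 1.294, 0.529).

(1.294, 1.294, 0.529)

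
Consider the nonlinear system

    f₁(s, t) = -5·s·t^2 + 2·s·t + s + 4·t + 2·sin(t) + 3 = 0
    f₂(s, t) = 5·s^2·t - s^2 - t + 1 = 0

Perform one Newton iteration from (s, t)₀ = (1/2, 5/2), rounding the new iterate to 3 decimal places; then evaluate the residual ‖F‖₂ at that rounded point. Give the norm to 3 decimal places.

At (1/2, 5/2): F = (1.57194, 1.375).
Jacobian J = [[-5·t^2 + 2·t + 1, -10·s·t + 2·s + 2·cos(t) + 4], [10·s·t - 2·s, 5·s^2 - 1]].
At the point, J = [[-25.250, -9.10229], [11.500, 0.250]] (det J = 98.36380).
Solving J·Δ = −F gives Δ = (-0.131, 0.537).
Then the next iterate is (s, t)₁ = (0.369, 3.037).
Re-evaluating at (0.369, 3.037): F = (0.94999, -0.10556), so ‖F‖₂ = 0.956.

0.956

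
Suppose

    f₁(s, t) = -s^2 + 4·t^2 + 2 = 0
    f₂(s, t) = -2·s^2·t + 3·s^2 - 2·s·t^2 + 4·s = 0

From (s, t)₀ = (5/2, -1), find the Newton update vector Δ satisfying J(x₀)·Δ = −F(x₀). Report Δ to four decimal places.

At (5/2, -1): F = (-0.2500, 36.2500).
Jacobian J = [[-2·s, 8·t], [-4·s·t + 6·s - 2·t^2 + 4, -2·s^2 - 4·s·t]].
At the point, J = [[-5.0000, -8.0000], [27.0000, -2.5000]] (det J = 228.5000).
Solving J·Δ = −F gives Δ = (-1.2719, 0.7637).

(-1.2719, 0.7637)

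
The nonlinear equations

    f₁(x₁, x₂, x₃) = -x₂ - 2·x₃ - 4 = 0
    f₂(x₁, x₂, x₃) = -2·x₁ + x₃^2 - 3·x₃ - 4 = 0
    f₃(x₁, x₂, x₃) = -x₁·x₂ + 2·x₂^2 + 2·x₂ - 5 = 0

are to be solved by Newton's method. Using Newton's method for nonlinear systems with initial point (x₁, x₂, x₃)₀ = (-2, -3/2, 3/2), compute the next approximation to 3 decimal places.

(-3.125, -5.594, 0.797)

At (-2, -3/2, 3/2): F = (-5.500, -2.250, -6.500).
Jacobian J = [[0, -1, -2], [-2, 0, 2·x₃ - 3], [-x₂, -x₁ + 4·x₂ + 2, 0]].
At the point, J = [[0.000, -1.000, -2.000], [-2.000, 0.000, 0.000], [1.500, -2.000, 0.000]] (det J = -8.000).
Solving J·Δ = −F gives Δ = (-1.125, -4.094, -0.703).
Then the next iterate is (x₁, x₂, x₃)₁ = (-3.125, -5.594, 0.797).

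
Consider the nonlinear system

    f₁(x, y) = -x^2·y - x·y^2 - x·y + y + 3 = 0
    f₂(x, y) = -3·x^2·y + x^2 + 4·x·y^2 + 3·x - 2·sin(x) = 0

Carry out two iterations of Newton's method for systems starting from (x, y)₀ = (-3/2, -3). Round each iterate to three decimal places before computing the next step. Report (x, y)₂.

At (-3/2, -3): F = (15.750, -34.00501).
Jacobian J = [[-2·x·y - y^2 - y, -x^2 - 2·x·y - x + 1], [-6·x·y + 2·x + 4·y^2 - 2·cos(x) + 3, -3·x^2 + 8·x·y]].
At the point, J = [[-15.000, -8.750], [8.85853, 29.250]] (det J = -361.23790).
Solving J·Δ = −F gives Δ = (0.452, 1.026).
Then the next iterate is (x, y)₁ = (-1.048, -1.974).
Round to (-1.048, -1.974) and repeat: F = (5.20902, -10.14355), J = [[-6.06018, -3.18781], [3.07958, 13.25510]].
Δ = (0.521, 0.644), so (x, y)₂ = (-0.527, -1.330).

(-0.527, -1.330)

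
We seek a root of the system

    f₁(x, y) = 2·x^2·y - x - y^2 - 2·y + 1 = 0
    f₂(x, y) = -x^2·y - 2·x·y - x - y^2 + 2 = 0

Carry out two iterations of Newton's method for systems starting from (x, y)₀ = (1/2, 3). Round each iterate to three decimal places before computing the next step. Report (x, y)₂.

(0.707, 0.611)

At (1/2, 3): F = (-13.000, -11.250).
Jacobian J = [[4·x·y - 1, 2·x^2 - 2·y - 2], [-2·x·y - 2·y - 1, -x^2 - 2·x - 2·y]].
At the point, J = [[5.000, -7.500], [-10.000, -7.250]] (det J = -111.250).
Solving J·Δ = −F gives Δ = (0.089, -1.674).
Then the next iterate is (x, y)₁ = (0.589, 1.326).
Round to (0.589, 1.326) and repeat: F = (-3.07924, -2.36932), J = [[2.12406, -3.95816], [-5.21403, -4.17692]].
Δ = (0.118, -0.715), so (x, y)₂ = (0.707, 0.611).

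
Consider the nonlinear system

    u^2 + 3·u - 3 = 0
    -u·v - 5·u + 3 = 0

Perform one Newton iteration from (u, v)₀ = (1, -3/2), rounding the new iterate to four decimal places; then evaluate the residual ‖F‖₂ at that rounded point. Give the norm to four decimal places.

0.0566

At (1, -3/2): F = (1.0000, -0.5000).
Jacobian J = [[2·u + 3, 0], [-v - 5, -u]].
At the point, J = [[5.0000, 0.0000], [-3.5000, -1.0000]] (det J = -5.0000).
Solving J·Δ = −F gives Δ = (-0.2000, 0.2000).
Then the next iterate is (u, v)₁ = (0.8000, -1.3000).
Re-evaluating at (0.8000, -1.3000): F = (0.0400, 0.0400), so ‖F‖₂ = 0.0566.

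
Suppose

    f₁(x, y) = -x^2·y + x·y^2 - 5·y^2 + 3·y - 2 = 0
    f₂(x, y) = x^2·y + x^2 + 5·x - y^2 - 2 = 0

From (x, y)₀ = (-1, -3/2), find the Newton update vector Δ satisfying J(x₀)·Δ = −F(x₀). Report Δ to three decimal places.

(0.984, 0.962)

At (-1, -3/2): F = (-18.500, -9.750).
Jacobian J = [[-2·x·y + y^2, -x^2 + 2·x·y - 10·y + 3], [2·x·y + 2·x + 5, x^2 - 2·y]].
At the point, J = [[-0.750, 20.000], [6.000, 4.000]] (det J = -123.000).
Solving J·Δ = −F gives Δ = (0.984, 0.962).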